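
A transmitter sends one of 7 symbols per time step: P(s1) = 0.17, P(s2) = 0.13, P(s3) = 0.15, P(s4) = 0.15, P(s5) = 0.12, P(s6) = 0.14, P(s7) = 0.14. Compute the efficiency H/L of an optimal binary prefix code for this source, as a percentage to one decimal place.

Entropy H = −Σ p log₂ p ≈ 2.7996 bits.
Huffman merges: 3/25+13/100→1/4; 7/50+7/50→7/25; 3/20+3/20→3/10; 17/100+1/4→21/50; 7/25+3/10→29/50; 21/50+29/50→1. L = 283/100 ≈ 2.8300.
Efficiency = H/L = 2.7996/2.8300 = 98.9%.

98.9%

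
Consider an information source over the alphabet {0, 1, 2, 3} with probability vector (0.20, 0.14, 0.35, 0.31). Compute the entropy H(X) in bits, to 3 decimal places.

H = −Σ pᵢ log₂ pᵢ.
−0.20·log₂(0.20) = 0.4644
−0.14·log₂(0.14) = 0.3971
−0.35·log₂(0.35) = 0.5301
−0.31·log₂(0.31) = 0.5238
Sum ≈ 1.9154 → 1.915 bits.

1.915 bits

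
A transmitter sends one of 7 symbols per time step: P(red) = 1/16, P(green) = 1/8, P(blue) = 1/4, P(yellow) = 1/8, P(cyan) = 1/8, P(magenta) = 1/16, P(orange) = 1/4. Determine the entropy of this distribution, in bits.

Each probability is a power of 1/2, so log₂(1/p) is an integer.
H = Σ p·log₂(1/p) = 1/16·4 + 1/8·3 + 1/4·2 + 1/8·3 + 1/8·3 + 1/16·4 + 1/4·2 = 2.625 bits.

2.625 bits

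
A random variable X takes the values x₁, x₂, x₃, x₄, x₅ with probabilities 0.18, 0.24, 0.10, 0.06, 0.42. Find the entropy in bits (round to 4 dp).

H = −Σ pᵢ log₂ pᵢ.
−0.18·log₂(0.18) = 0.4453
−0.24·log₂(0.24) = 0.4941
−0.10·log₂(0.10) = 0.3322
−0.06·log₂(0.06) = 0.2435
−0.42·log₂(0.42) = 0.5256
Sum ≈ 2.0408 → 2.0408 bits.

2.0408 bits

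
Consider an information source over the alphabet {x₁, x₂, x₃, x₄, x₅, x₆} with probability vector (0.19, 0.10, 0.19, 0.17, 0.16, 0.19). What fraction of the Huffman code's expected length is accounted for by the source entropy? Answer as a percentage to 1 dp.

Entropy H = −Σ p log₂ p ≈ 2.5555 bits.
Huffman merges: 1/10+4/25→13/50; 17/100+19/100→9/25; 19/100+19/100→19/50; 13/50+9/25→31/50; 19/50+31/50→1. L = 131/50 ≈ 2.6200.
Efficiency = H/L = 2.5555/2.6200 = 97.5%.

97.5%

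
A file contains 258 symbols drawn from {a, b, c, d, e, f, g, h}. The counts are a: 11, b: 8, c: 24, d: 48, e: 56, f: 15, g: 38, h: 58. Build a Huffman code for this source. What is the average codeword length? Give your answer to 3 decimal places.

2.764 bits/symbol

Probabilities are the counts divided by 258.
Repeatedly combine the two least-probable nodes; the expected code length is the sum of the merged weights.
merge 4/129 + 11/258 → 19/258
merge 5/86 + 19/258 → 17/129
merge 4/43 + 17/129 → 29/129
merge 19/129 + 8/43 → 1/3
merge 28/129 + 29/129 → 19/43
merge 29/129 + 1/3 → 24/43
merge 19/43 + 24/43 → 1
L = 19/258 + 17/129 + 29/129 + 1/3 + 19/43 + 24/43 + 1 = 713/258 ≈ 2.764 bits/symbol.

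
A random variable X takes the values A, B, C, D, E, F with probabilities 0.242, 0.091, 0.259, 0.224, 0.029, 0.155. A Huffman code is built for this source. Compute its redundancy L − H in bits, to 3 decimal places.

Entropy H = −Σ p log₂ p ≈ 2.3633 bits.
Huffman merges: 29/1000+91/1000→3/25; 3/25+31/200→11/40; 28/125+121/500→233/500; 259/1000+11/40→267/500; 233/500+267/500→1. L = 479/200 ≈ 2.3950.
L − H = 2.3950 − 2.3633 = 0.032 bits.

0.032 bits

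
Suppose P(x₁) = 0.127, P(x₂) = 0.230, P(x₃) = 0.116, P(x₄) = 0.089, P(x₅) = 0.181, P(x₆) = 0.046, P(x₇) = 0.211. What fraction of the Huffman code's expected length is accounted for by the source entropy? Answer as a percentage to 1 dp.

Entropy H = −Σ p log₂ p ≈ 2.6612 bits.
Huffman merges: 23/500+89/1000→27/200; 29/250+127/1000→243/1000; 27/200+181/1000→79/250; 211/1000+23/100→441/1000; 243/1000+79/250→559/1000; 441/1000+559/1000→1. L = 1347/500 ≈ 2.6940.
Efficiency = H/L = 2.6612/2.6940 = 98.8%.

98.8%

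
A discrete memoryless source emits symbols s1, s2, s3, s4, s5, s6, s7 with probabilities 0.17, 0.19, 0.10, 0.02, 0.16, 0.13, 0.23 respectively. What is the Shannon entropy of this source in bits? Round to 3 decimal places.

H = −Σ pᵢ log₂ pᵢ.
−0.17·log₂(0.17) = 0.4346
−0.19·log₂(0.19) = 0.4552
−0.10·log₂(0.10) = 0.3322
−0.02·log₂(0.02) = 0.1129
−0.16·log₂(0.16) = 0.4230
−0.13·log₂(0.13) = 0.3826
−0.23·log₂(0.23) = 0.4877
Sum ≈ 2.6282 → 2.628 bits.

2.628 bits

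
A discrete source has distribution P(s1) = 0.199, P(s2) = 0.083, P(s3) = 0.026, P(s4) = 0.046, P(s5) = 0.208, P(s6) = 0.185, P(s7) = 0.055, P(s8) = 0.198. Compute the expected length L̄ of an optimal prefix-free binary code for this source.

2.792 bits/symbol

Repeatedly combine the two least-probable nodes; the expected code length is the sum of the merged weights.
merge 13/500 + 23/500 → 9/125
merge 11/200 + 9/125 → 127/1000
merge 83/1000 + 127/1000 → 21/100
merge 37/200 + 99/500 → 383/1000
merge 199/1000 + 26/125 → 407/1000
merge 21/100 + 383/1000 → 593/1000
merge 407/1000 + 593/1000 → 1
L = 9/125 + 127/1000 + 21/100 + 383/1000 + 407/1000 + 593/1000 + 1 = 349/125 = 2.792 bits/symbol.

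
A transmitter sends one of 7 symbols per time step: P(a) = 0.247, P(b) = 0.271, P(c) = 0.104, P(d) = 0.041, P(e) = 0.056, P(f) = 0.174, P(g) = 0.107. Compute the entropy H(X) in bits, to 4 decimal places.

2.5541 bits

H = −Σ pᵢ log₂ pᵢ.
−0.247·log₂(0.247) = 0.4983
−0.271·log₂(0.271) = 0.5105
−0.104·log₂(0.104) = 0.3396
−0.041·log₂(0.041) = 0.1889
−0.056·log₂(0.056) = 0.2329
−0.174·log₂(0.174) = 0.4390
−0.107·log₂(0.107) = 0.3450
Sum ≈ 2.5541 → 2.5541 bits.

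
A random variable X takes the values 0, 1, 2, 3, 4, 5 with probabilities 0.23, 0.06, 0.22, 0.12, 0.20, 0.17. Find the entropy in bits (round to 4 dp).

2.4778 bits

H = −Σ pᵢ log₂ pᵢ.
−0.23·log₂(0.23) = 0.4877
−0.06·log₂(0.06) = 0.2435
−0.22·log₂(0.22) = 0.4806
−0.12·log₂(0.12) = 0.3671
−0.20·log₂(0.20) = 0.4644
−0.17·log₂(0.17) = 0.4346
Sum ≈ 2.4778 → 2.4778 bits.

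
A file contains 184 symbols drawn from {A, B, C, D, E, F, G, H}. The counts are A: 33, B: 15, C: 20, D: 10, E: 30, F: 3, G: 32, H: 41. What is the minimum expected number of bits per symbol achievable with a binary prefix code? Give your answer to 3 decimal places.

2.821 bits/symbol

Probabilities are the counts divided by 184.
Repeatedly combine the two least-probable nodes; the expected code length is the sum of the merged weights.
merge 3/184 + 5/92 → 13/184
merge 13/184 + 15/184 → 7/46
merge 5/46 + 7/46 → 6/23
merge 15/92 + 4/23 → 31/92
merge 33/184 + 41/184 → 37/92
merge 6/23 + 31/92 → 55/92
merge 37/92 + 55/92 → 1
L = 13/184 + 7/46 + 6/23 + 31/92 + 37/92 + 55/92 + 1 = 519/184 ≈ 2.821 bits/symbol.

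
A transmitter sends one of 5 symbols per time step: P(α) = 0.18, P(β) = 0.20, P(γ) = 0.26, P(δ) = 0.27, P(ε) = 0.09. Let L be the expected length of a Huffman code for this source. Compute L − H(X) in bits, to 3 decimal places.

Entropy H = −Σ p log₂ p ≈ 2.2377 bits.
Huffman merges: 9/100+9/50→27/100; 1/5+13/50→23/50; 27/100+27/100→27/50; 23/50+27/50→1. L = 227/100 ≈ 2.2700.
L − H = 2.2700 − 2.2377 = 0.032 bits.

0.032 bits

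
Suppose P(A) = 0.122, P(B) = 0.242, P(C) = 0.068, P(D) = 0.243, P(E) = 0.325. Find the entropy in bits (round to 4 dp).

2.1523 bits

H = −Σ pᵢ log₂ pᵢ.
−0.122·log₂(0.122) = 0.3703
−0.242·log₂(0.242) = 0.4954
−0.068·log₂(0.068) = 0.2637
−0.243·log₂(0.243) = 0.4960
−0.325·log₂(0.325) = 0.5270
Sum ≈ 2.1523 → 2.1523 bits.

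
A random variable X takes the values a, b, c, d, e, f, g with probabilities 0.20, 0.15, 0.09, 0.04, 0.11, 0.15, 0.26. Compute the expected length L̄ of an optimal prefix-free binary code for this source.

2.67 bits/symbol

Repeatedly combine the two least-probable nodes; the expected code length is the sum of the merged weights.
merge 1/25 + 9/100 → 13/100
merge 11/100 + 13/100 → 6/25
merge 3/20 + 3/20 → 3/10
merge 1/5 + 6/25 → 11/25
merge 13/50 + 3/10 → 14/25
merge 11/25 + 14/25 → 1
L = 13/100 + 6/25 + 3/10 + 11/25 + 14/25 + 1 = 267/100 = 2.67 bits/symbol.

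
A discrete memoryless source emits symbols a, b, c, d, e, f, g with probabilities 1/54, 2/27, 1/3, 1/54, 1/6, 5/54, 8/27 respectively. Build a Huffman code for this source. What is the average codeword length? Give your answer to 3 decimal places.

2.352 bits/symbol

Repeatedly combine the two least-probable nodes; the expected code length is the sum of the merged weights.
merge 1/54 + 1/54 → 1/27
merge 1/27 + 2/27 → 1/9
merge 5/54 + 1/9 → 11/54
merge 1/6 + 11/54 → 10/27
merge 8/27 + 1/3 → 17/27
merge 10/27 + 17/27 → 1
L = 1/27 + 1/9 + 11/54 + 10/27 + 17/27 + 1 = 127/54 ≈ 2.352 bits/symbol.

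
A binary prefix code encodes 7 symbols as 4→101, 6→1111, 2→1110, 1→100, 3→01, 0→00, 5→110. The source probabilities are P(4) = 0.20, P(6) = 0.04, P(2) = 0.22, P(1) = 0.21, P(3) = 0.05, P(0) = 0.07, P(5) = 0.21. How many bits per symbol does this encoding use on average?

3.14 bits/symbol

L̄ = Σ pᵢ·ℓᵢ = 0.20·3 + 0.04·4 + 0.22·4 + 0.21·3 + 0.05·2 + 0.07·2 + 0.21·3 = 3.14 bits/symbol.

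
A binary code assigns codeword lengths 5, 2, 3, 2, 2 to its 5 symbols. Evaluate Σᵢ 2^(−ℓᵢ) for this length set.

0.90625

With common denominator 2^5 = 32: Σ 2^(−ℓᵢ) = 1/32 + 8/32 + 4/32 + 8/32 + 8/32 = 29/32 = 0.90625.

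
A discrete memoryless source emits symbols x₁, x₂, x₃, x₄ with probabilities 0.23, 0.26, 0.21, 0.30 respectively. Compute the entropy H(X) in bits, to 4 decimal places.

H = −Σ pᵢ log₂ pᵢ.
−0.23·log₂(0.23) = 0.4877
−0.26·log₂(0.26) = 0.5053
−0.21·log₂(0.21) = 0.4728
−0.30·log₂(0.30) = 0.5211
Sum ≈ 1.9869 → 1.9869 bits.

1.9869 bits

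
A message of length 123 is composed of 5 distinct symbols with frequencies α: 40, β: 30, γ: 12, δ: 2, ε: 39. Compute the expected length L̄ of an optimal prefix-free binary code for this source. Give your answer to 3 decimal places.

2.114 bits/symbol

Probabilities are the counts divided by 123.
Repeatedly combine the two least-probable nodes; the expected code length is the sum of the merged weights.
merge 2/123 + 4/41 → 14/123
merge 14/123 + 10/41 → 44/123
merge 13/41 + 40/123 → 79/123
merge 44/123 + 79/123 → 1
L = 14/123 + 44/123 + 79/123 + 1 = 260/123 ≈ 2.114 bits/symbol.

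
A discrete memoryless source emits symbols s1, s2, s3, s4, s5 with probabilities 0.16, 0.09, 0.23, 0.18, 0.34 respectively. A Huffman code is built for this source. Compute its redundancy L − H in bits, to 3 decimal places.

0.052 bits

Entropy H = −Σ p log₂ p ≈ 2.1978 bits.
Huffman merges: 9/100+4/25→1/4; 9/50+23/100→41/100; 1/4+17/50→59/100; 41/100+59/100→1. L = 9/4 ≈ 2.2500.
L − H = 2.2500 − 2.1978 = 0.052 bits.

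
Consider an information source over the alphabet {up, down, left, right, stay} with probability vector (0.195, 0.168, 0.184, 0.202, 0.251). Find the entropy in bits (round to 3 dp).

2.308 bits

H = −Σ pᵢ log₂ pᵢ.
−0.195·log₂(0.195) = 0.4599
−0.168·log₂(0.168) = 0.4323
−0.184·log₂(0.184) = 0.4494
−0.202·log₂(0.202) = 0.4661
−0.251·log₂(0.251) = 0.5006
Sum ≈ 2.3083 → 2.308 bits.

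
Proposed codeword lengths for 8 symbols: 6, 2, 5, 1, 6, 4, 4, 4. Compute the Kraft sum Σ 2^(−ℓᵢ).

With common denominator 2^6 = 64: Σ 2^(−ℓᵢ) = 1/64 + 16/64 + 2/64 + 32/64 + 1/64 + 4/64 + 4/64 + 4/64 = 64/64 = 1.

1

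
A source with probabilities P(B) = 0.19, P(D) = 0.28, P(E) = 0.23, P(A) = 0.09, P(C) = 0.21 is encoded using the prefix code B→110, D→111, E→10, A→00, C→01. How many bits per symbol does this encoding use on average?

L̄ = Σ pᵢ·ℓᵢ = 0.19·3 + 0.28·3 + 0.23·2 + 0.09·2 + 0.21·2 = 2.47 bits/symbol.

2.47 bits/symbol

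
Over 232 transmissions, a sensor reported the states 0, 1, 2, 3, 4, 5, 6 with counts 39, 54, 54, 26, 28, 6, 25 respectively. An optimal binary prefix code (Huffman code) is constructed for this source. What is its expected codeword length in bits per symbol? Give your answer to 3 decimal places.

Probabilities are the counts divided by 232.
Repeatedly combine the two least-probable nodes; the expected code length is the sum of the merged weights.
merge 3/116 + 25/232 → 31/232
merge 13/116 + 7/58 → 27/116
merge 31/232 + 39/232 → 35/116
merge 27/116 + 27/116 → 27/58
merge 27/116 + 35/116 → 31/58
merge 27/58 + 31/58 → 1
L = 31/232 + 27/116 + 35/116 + 27/58 + 31/58 + 1 = 619/232 ≈ 2.668 bits/symbol.

2.668 bits/symbol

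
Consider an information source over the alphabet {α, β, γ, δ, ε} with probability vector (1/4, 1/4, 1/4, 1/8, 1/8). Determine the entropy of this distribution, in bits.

2.25 bits

Each probability is a power of 1/2, so log₂(1/p) is an integer.
H = Σ p·log₂(1/p) = 1/4·2 + 1/4·2 + 1/4·2 + 1/8·3 + 1/8·3 = 2.25 bits.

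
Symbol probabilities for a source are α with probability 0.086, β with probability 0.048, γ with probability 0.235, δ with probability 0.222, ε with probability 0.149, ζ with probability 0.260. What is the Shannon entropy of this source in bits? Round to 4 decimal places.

2.4022 bits

H = −Σ pᵢ log₂ pᵢ.
−0.086·log₂(0.086) = 0.3044
−0.048·log₂(0.048) = 0.2103
−0.235·log₂(0.235) = 0.4910
−0.222·log₂(0.222) = 0.4820
−0.149·log₂(0.149) = 0.4092
−0.260·log₂(0.260) = 0.5053
Sum ≈ 2.4022 → 2.4022 bits.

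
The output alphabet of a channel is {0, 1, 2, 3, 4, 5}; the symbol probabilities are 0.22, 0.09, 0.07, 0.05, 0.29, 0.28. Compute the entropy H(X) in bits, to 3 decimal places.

H = −Σ pᵢ log₂ pᵢ.
−0.22·log₂(0.22) = 0.4806
−0.09·log₂(0.09) = 0.3127
−0.07·log₂(0.07) = 0.2686
−0.05·log₂(0.05) = 0.2161
−0.29·log₂(0.29) = 0.5179
−0.28·log₂(0.28) = 0.5142
Sum ≈ 2.3100 → 2.310 bits.

2.310 bits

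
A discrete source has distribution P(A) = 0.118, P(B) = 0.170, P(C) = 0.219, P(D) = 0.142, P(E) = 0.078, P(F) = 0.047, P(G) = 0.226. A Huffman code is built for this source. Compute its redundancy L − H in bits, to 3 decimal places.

0.023 bits

Entropy H = −Σ p log₂ p ≈ 2.6574 bits.
Huffman merges: 47/1000+39/500→1/8; 59/500+1/8→243/1000; 71/500+17/100→39/125; 219/1000+113/500→89/200; 243/1000+39/125→111/200; 89/200+111/200→1. L = 67/25 ≈ 2.6800.
L − H = 2.6800 − 2.6574 = 0.023 bits.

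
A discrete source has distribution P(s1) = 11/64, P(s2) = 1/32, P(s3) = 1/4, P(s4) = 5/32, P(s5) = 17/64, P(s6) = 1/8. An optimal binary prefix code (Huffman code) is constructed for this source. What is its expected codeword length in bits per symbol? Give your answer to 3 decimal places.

Repeatedly combine the two least-probable nodes; the expected code length is the sum of the merged weights.
merge 1/32 + 1/8 → 5/32
merge 5/32 + 5/32 → 5/16
merge 11/64 + 1/4 → 27/64
merge 17/64 + 5/16 → 37/64
merge 27/64 + 37/64 → 1
L = 5/32 + 5/16 + 27/64 + 37/64 + 1 = 79/32 ≈ 2.469 bits/symbol.

2.469 bits/symbol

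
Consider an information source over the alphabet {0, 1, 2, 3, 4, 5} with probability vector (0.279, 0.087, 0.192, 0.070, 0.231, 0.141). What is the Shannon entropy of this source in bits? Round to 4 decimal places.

2.4328 bits

H = −Σ pᵢ log₂ pᵢ.
−0.279·log₂(0.279) = 0.5138
−0.087·log₂(0.087) = 0.3065
−0.192·log₂(0.192) = 0.4571
−0.070·log₂(0.070) = 0.2686
−0.231·log₂(0.231) = 0.4883
−0.141·log₂(0.141) = 0.3985
Sum ≈ 2.4328 → 2.4328 bits.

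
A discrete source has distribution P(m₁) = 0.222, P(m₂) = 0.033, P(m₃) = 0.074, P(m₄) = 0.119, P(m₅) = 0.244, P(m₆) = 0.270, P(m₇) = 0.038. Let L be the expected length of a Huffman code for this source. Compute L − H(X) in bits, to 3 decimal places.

0.006 bits

Entropy H = −Σ p log₂ p ≈ 2.4737 bits.
Huffman merges: 33/1000+19/500→71/1000; 71/1000+37/500→29/200; 119/1000+29/200→33/125; 111/500+61/250→233/500; 33/125+27/100→267/500; 233/500+267/500→1. L = 62/25 ≈ 2.4800.
L − H = 2.4800 − 2.4737 = 0.006 bits.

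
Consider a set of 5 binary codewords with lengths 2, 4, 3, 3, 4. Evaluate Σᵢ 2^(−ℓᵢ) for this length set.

With common denominator 2^4 = 16: Σ 2^(−ℓᵢ) = 4/16 + 1/16 + 2/16 + 2/16 + 1/16 = 10/16 = 0.625.

0.625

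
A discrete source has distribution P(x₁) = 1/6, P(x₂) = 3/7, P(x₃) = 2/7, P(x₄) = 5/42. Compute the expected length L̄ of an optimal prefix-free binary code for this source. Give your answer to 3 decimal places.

1.857 bits/symbol

Repeatedly combine the two least-probable nodes; the expected code length is the sum of the merged weights.
merge 5/42 + 1/6 → 2/7
merge 2/7 + 2/7 → 4/7
merge 3/7 + 4/7 → 1
L = 2/7 + 4/7 + 1 = 13/7 ≈ 1.857 bits/symbol.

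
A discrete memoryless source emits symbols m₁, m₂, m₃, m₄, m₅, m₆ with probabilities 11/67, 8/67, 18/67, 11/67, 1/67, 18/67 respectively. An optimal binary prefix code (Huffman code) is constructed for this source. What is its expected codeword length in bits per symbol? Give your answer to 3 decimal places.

2.433 bits/symbol

Repeatedly combine the two least-probable nodes; the expected code length is the sum of the merged weights.
merge 1/67 + 8/67 → 9/67
merge 9/67 + 11/67 → 20/67
merge 11/67 + 18/67 → 29/67
merge 18/67 + 20/67 → 38/67
merge 29/67 + 38/67 → 1
L = 9/67 + 20/67 + 29/67 + 38/67 + 1 = 163/67 ≈ 2.433 bits/symbol.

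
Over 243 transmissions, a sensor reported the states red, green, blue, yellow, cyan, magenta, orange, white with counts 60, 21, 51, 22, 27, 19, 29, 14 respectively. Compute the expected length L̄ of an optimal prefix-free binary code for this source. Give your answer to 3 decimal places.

2.856 bits/symbol

Probabilities are the counts divided by 243.
Repeatedly combine the two least-probable nodes; the expected code length is the sum of the merged weights.
merge 14/243 + 19/243 → 11/81
merge 7/81 + 22/243 → 43/243
merge 1/9 + 29/243 → 56/243
merge 11/81 + 43/243 → 76/243
merge 17/81 + 56/243 → 107/243
merge 20/81 + 76/243 → 136/243
merge 107/243 + 136/243 → 1
L = 11/81 + 43/243 + 56/243 + 76/243 + 107/243 + 136/243 + 1 = 694/243 ≈ 2.856 bits/symbol.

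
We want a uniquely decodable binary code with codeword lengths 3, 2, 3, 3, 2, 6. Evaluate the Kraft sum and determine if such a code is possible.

0.890625; yes

With common denominator 2^6 = 64: Σ 2^(−ℓᵢ) = 8/64 + 16/64 + 8/64 + 8/64 + 16/64 + 1/64 = 57/64 = 0.890625.
Kraft's inequality requires Σ ≤ 1; here Σ = 0.890625 ≤ 1, so such a prefix code exists.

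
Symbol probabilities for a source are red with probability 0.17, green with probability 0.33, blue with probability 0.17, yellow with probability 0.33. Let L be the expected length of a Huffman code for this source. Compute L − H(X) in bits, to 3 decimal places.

0.075 bits

Entropy H = −Σ p log₂ p ≈ 1.9248 bits.
Huffman merges: 17/100+17/100→17/50; 33/100+33/100→33/50; 17/50+33/50→1. L = 2 ≈ 2.0000.
L − H = 2.0000 − 1.9248 = 0.075 bits.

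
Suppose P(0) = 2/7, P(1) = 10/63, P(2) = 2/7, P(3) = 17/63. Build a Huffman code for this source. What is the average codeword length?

2 bits/symbol

Repeatedly combine the two least-probable nodes; the expected code length is the sum of the merged weights.
merge 10/63 + 17/63 → 3/7
merge 2/7 + 2/7 → 4/7
merge 3/7 + 4/7 → 1
L = 3/7 + 4/7 + 1 = 2 bits/symbol.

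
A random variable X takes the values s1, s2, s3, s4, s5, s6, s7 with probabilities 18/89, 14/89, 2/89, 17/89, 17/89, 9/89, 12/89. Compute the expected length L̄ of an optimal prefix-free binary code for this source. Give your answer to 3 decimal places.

Repeatedly combine the two least-probable nodes; the expected code length is the sum of the merged weights.
merge 2/89 + 9/89 → 11/89
merge 11/89 + 12/89 → 23/89
merge 14/89 + 17/89 → 31/89
merge 17/89 + 18/89 → 35/89
merge 23/89 + 31/89 → 54/89
merge 35/89 + 54/89 → 1
L = 11/89 + 23/89 + 31/89 + 35/89 + 54/89 + 1 = 243/89 ≈ 2.730 bits/symbol.

2.730 bits/symbol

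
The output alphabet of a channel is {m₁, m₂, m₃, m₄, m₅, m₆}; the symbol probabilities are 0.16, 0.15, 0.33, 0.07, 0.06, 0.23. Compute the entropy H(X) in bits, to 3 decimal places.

H = −Σ pᵢ log₂ pᵢ.
−0.16·log₂(0.16) = 0.4230
−0.15·log₂(0.15) = 0.4105
−0.33·log₂(0.33) = 0.5278
−0.07·log₂(0.07) = 0.2686
−0.06·log₂(0.06) = 0.2435
−0.23·log₂(0.23) = 0.4877
Sum ≈ 2.3611 → 2.361 bits.

2.361 bits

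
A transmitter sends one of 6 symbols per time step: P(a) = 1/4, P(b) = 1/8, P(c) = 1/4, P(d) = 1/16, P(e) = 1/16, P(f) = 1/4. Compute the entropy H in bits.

2.375 bits

Each probability is a power of 1/2, so log₂(1/p) is an integer.
H = Σ p·log₂(1/p) = 1/4·2 + 1/8·3 + 1/4·2 + 1/16·4 + 1/16·4 + 1/4·2 = 2.375 bits.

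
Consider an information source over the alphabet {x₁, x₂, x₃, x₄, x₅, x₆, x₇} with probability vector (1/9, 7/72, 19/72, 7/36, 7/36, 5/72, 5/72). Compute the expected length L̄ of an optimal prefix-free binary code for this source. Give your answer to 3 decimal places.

2.681 bits/symbol

Repeatedly combine the two least-probable nodes; the expected code length is the sum of the merged weights.
merge 5/72 + 5/72 → 5/36
merge 7/72 + 1/9 → 5/24
merge 5/36 + 7/36 → 1/3
merge 7/36 + 5/24 → 29/72
merge 19/72 + 1/3 → 43/72
merge 29/72 + 43/72 → 1
L = 5/36 + 5/24 + 1/3 + 29/72 + 43/72 + 1 = 193/72 ≈ 2.681 bits/symbol.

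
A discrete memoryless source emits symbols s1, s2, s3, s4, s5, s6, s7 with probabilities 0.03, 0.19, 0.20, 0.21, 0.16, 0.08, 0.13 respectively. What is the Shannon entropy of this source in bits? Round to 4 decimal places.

H = −Σ pᵢ log₂ pᵢ.
−0.03·log₂(0.03) = 0.1518
−0.19·log₂(0.19) = 0.4552
−0.20·log₂(0.20) = 0.4644
−0.21·log₂(0.21) = 0.4728
−0.16·log₂(0.16) = 0.4230
−0.08·log₂(0.08) = 0.2915
−0.13·log₂(0.13) = 0.3826
Sum ≈ 2.6414 → 2.6414 bits.

2.6414 bits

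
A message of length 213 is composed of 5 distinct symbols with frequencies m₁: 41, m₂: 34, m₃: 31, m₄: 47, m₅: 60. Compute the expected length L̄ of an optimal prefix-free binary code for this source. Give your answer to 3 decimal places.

2.305 bits/symbol

Probabilities are the counts divided by 213.
Repeatedly combine the two least-probable nodes; the expected code length is the sum of the merged weights.
merge 31/213 + 34/213 → 65/213
merge 41/213 + 47/213 → 88/213
merge 20/71 + 65/213 → 125/213
merge 88/213 + 125/213 → 1
L = 65/213 + 88/213 + 125/213 + 1 = 491/213 ≈ 2.305 bits/symbol.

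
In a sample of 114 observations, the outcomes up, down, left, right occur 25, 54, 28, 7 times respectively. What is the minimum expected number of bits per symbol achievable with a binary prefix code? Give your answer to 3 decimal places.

Probabilities are the counts divided by 114.
Repeatedly combine the two least-probable nodes; the expected code length is the sum of the merged weights.
merge 7/114 + 25/114 → 16/57
merge 14/57 + 16/57 → 10/19
merge 9/19 + 10/19 → 1
L = 16/57 + 10/19 + 1 = 103/57 ≈ 1.807 bits/symbol.

1.807 bits/symbol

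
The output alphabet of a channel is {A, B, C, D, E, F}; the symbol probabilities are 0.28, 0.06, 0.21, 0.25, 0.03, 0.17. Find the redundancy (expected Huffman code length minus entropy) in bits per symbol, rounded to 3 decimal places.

0.033 bits

Entropy H = −Σ p log₂ p ≈ 2.3169 bits.
Huffman merges: 3/100+3/50→9/100; 9/100+17/100→13/50; 21/100+1/4→23/50; 13/50+7/25→27/50; 23/50+27/50→1. L = 47/20 ≈ 2.3500.
L − H = 2.3500 − 2.3169 = 0.033 bits.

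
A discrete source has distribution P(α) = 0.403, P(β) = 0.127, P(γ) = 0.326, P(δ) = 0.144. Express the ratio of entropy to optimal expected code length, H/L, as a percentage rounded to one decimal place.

Entropy H = −Σ p log₂ p ≈ 1.8362 bits.
Huffman merges: 127/1000+18/125→271/1000; 271/1000+163/500→597/1000; 403/1000+597/1000→1. L = 467/250 ≈ 1.8680.
Efficiency = H/L = 1.8362/1.8680 = 98.3%.

98.3%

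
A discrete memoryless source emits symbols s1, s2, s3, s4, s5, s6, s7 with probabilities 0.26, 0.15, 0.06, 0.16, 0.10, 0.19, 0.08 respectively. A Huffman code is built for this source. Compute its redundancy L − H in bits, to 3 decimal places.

Entropy H = −Σ p log₂ p ≈ 2.6613 bits.
Huffman merges: 3/50+2/25→7/50; 1/10+7/50→6/25; 3/20+4/25→31/100; 19/100+6/25→43/100; 13/50+31/100→57/100; 43/100+57/100→1. L = 269/100 ≈ 2.6900.
L − H = 2.6900 − 2.6613 = 0.029 bits.

0.029 bits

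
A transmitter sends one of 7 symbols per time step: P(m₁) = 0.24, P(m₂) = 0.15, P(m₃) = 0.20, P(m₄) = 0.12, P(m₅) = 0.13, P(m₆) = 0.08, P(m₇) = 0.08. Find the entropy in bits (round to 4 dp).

H = −Σ pᵢ log₂ pᵢ.
−0.24·log₂(0.24) = 0.4941
−0.15·log₂(0.15) = 0.4105
−0.20·log₂(0.20) = 0.4644
−0.12·log₂(0.12) = 0.3671
−0.13·log₂(0.13) = 0.3826
−0.08·log₂(0.08) = 0.2915
−0.08·log₂(0.08) = 0.2915
Sum ≈ 2.7018 → 2.7018 bits.

2.7018 bits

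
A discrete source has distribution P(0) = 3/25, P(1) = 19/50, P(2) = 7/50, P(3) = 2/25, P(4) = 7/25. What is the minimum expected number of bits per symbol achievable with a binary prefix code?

Repeatedly combine the two least-probable nodes; the expected code length is the sum of the merged weights.
merge 2/25 + 3/25 → 1/5
merge 7/50 + 1/5 → 17/50
merge 7/25 + 17/50 → 31/50
merge 19/50 + 31/50 → 1
L = 1/5 + 17/50 + 31/50 + 1 = 54/25 = 2.16 bits/symbol.

2.16 bits/symbol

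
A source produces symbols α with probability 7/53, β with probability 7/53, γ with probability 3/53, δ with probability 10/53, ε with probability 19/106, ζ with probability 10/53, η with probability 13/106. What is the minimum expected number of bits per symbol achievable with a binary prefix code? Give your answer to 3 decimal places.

Repeatedly combine the two least-probable nodes; the expected code length is the sum of the merged weights.
merge 3/53 + 13/106 → 19/106
merge 7/53 + 7/53 → 14/53
merge 19/106 + 19/106 → 19/53
merge 10/53 + 10/53 → 20/53
merge 14/53 + 19/53 → 33/53
merge 20/53 + 33/53 → 1
L = 19/106 + 14/53 + 19/53 + 20/53 + 33/53 + 1 = 297/106 ≈ 2.802 bits/symbol.

2.802 bits/symbol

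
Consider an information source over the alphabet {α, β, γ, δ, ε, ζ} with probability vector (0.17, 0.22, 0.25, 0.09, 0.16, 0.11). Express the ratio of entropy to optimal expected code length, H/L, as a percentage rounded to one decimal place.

98.9%

Entropy H = −Σ p log₂ p ≈ 2.5011 bits.
Huffman merges: 9/100+11/100→1/5; 4/25+17/100→33/100; 1/5+11/50→21/50; 1/4+33/100→29/50; 21/50+29/50→1. L = 253/100 ≈ 2.5300.
Efficiency = H/L = 2.5011/2.5300 = 98.9%.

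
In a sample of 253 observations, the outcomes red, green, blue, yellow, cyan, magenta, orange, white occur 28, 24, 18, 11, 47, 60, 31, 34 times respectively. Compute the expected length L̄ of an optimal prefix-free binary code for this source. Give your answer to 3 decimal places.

2.877 bits/symbol

Probabilities are the counts divided by 253.
Repeatedly combine the two least-probable nodes; the expected code length is the sum of the merged weights.
merge 1/23 + 18/253 → 29/253
merge 24/253 + 28/253 → 52/253
merge 29/253 + 31/253 → 60/253
merge 34/253 + 47/253 → 81/253
merge 52/253 + 60/253 → 112/253
merge 60/253 + 81/253 → 141/253
merge 112/253 + 141/253 → 1
L = 29/253 + 52/253 + 60/253 + 81/253 + 112/253 + 141/253 + 1 = 728/253 ≈ 2.877 bits/symbol.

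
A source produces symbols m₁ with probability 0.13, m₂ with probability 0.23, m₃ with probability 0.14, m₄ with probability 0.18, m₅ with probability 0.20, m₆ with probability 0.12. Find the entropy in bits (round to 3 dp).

H = −Σ pᵢ log₂ pᵢ.
−0.13·log₂(0.13) = 0.3826
−0.23·log₂(0.23) = 0.4877
−0.14·log₂(0.14) = 0.3971
−0.18·log₂(0.18) = 0.4453
−0.20·log₂(0.20) = 0.4644
−0.12·log₂(0.12) = 0.3671
Sum ≈ 2.5442 → 2.544 bits.

2.544 bits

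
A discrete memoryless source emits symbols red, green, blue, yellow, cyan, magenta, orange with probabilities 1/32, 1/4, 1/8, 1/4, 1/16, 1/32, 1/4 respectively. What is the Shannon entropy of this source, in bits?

Each probability is a power of 1/2, so log₂(1/p) is an integer.
H = Σ p·log₂(1/p) = 1/32·5 + 1/4·2 + 1/8·3 + 1/4·2 + 1/16·4 + 1/32·5 + 1/4·2 = 2.4375 bits.

2.4375 bits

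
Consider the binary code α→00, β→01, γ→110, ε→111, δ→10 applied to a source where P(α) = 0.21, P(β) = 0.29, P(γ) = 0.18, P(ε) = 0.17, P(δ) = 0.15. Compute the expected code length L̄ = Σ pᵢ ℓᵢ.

L̄ = Σ pᵢ·ℓᵢ = 0.21·2 + 0.29·2 + 0.18·3 + 0.17·3 + 0.15·2 = 2.35 bits/symbol.

2.35 bits/symbol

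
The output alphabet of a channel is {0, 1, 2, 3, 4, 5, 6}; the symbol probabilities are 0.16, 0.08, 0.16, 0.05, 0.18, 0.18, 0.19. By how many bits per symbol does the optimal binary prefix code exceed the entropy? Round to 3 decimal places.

Entropy H = −Σ p log₂ p ≈ 2.6995 bits.
Huffman merges: 1/20+2/25→13/100; 13/100+4/25→29/100; 4/25+9/50→17/50; 9/50+19/100→37/100; 29/100+17/50→63/100; 37/100+63/100→1. L = 69/25 ≈ 2.7600.
L − H = 2.7600 − 2.6995 = 0.061 bits.

0.061 bits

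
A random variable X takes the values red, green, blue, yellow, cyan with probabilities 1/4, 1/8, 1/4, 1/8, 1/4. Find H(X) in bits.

Each probability is a power of 1/2, so log₂(1/p) is an integer.
H = Σ p·log₂(1/p) = 1/4·2 + 1/8·3 + 1/4·2 + 1/8·3 + 1/4·2 = 2.25 bits.

2.25 bits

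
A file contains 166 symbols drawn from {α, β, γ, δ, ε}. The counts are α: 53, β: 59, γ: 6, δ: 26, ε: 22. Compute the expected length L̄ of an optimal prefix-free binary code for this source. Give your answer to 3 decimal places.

Probabilities are the counts divided by 166.
Repeatedly combine the two least-probable nodes; the expected code length is the sum of the merged weights.
merge 3/83 + 11/83 → 14/83
merge 13/83 + 14/83 → 27/83
merge 53/166 + 27/83 → 107/166
merge 59/166 + 107/166 → 1
L = 14/83 + 27/83 + 107/166 + 1 = 355/166 ≈ 2.139 bits/symbol.

2.139 bits/symbol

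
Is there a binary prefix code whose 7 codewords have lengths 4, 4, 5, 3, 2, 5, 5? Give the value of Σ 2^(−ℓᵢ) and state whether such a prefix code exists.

0.59375; yes

With common denominator 2^5 = 32: Σ 2^(−ℓᵢ) = 2/32 + 2/32 + 1/32 + 4/32 + 8/32 + 1/32 + 1/32 = 19/32 = 0.59375.
Kraft's inequality requires Σ ≤ 1; here Σ = 0.59375 ≤ 1, so such a prefix code exists.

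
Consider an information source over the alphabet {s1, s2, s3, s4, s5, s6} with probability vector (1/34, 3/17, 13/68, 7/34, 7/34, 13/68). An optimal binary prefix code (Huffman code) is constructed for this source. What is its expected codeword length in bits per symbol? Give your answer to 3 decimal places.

Repeatedly combine the two least-probable nodes; the expected code length is the sum of the merged weights.
merge 1/34 + 3/17 → 7/34
merge 13/68 + 13/68 → 13/34
merge 7/34 + 7/34 → 7/17
merge 7/34 + 13/34 → 10/17
merge 7/17 + 10/17 → 1
L = 7/34 + 13/34 + 7/17 + 10/17 + 1 = 44/17 ≈ 2.588 bits/symbol.

2.588 bits/symbol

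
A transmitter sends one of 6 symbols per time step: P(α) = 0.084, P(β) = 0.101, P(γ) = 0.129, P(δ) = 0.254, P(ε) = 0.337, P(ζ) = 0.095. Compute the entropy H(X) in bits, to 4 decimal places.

2.3690 bits

H = −Σ pᵢ log₂ pᵢ.
−0.084·log₂(0.084) = 0.3002
−0.101·log₂(0.101) = 0.3341
−0.129·log₂(0.129) = 0.3811
−0.254·log₂(0.254) = 0.5022
−0.337·log₂(0.337) = 0.5288
−0.095·log₂(0.095) = 0.3226
Sum ≈ 2.3690 → 2.3690 bits.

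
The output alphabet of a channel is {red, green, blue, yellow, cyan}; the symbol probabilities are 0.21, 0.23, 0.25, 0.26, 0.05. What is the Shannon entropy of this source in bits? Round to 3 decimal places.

H = −Σ pᵢ log₂ pᵢ.
−0.21·log₂(0.21) = 0.4728
−0.23·log₂(0.23) = 0.4877
−0.25·log₂(0.25) = 0.5000
−0.26·log₂(0.26) = 0.5053
−0.05·log₂(0.05) = 0.2161
Sum ≈ 2.1819 → 2.182 bits.

2.182 bits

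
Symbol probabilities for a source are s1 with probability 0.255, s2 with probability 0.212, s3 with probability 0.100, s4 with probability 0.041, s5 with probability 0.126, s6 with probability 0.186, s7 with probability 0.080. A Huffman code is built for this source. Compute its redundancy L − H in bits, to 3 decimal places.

0.036 bits

Entropy H = −Σ p log₂ p ≈ 2.6177 bits.
Huffman merges: 41/1000+2/25→121/1000; 1/10+121/1000→221/1000; 63/500+93/500→39/125; 53/250+221/1000→433/1000; 51/200+39/125→567/1000; 433/1000+567/1000→1. L = 1327/500 ≈ 2.6540.
L − H = 2.6540 − 2.6177 = 0.036 bits.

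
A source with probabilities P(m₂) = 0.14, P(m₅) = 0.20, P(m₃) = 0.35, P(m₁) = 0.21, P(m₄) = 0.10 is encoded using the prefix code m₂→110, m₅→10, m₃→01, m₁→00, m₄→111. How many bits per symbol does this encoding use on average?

L̄ = Σ pᵢ·ℓᵢ = 0.14·3 + 0.20·2 + 0.35·2 + 0.21·2 + 0.10·3 = 2.24 bits/symbol.

2.24 bits/symbol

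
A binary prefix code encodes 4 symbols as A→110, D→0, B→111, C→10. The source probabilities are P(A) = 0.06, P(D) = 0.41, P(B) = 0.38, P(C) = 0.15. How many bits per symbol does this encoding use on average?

L̄ = Σ pᵢ·ℓᵢ = 0.06·3 + 0.41·1 + 0.38·3 + 0.15·2 = 2.03 bits/symbol.

2.03 bits/symbol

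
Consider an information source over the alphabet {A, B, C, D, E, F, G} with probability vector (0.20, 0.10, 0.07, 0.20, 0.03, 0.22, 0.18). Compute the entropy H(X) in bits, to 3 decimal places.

2.607 bits

H = −Σ pᵢ log₂ pᵢ.
−0.20·log₂(0.20) = 0.4644
−0.10·log₂(0.10) = 0.3322
−0.07·log₂(0.07) = 0.2686
−0.20·log₂(0.20) = 0.4644
−0.03·log₂(0.03) = 0.1518
−0.22·log₂(0.22) = 0.4806
−0.18·log₂(0.18) = 0.4453
Sum ≈ 2.6072 → 2.607 bits.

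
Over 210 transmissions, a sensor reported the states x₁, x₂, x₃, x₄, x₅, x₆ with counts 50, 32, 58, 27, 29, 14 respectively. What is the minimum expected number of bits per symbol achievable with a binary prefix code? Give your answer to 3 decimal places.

2.486 bits/symbol

Probabilities are the counts divided by 210.
Repeatedly combine the two least-probable nodes; the expected code length is the sum of the merged weights.
merge 1/15 + 9/70 → 41/210
merge 29/210 + 16/105 → 61/210
merge 41/210 + 5/21 → 13/30
merge 29/105 + 61/210 → 17/30
merge 13/30 + 17/30 → 1
L = 41/210 + 61/210 + 13/30 + 17/30 + 1 = 87/35 ≈ 2.486 bits/symbol.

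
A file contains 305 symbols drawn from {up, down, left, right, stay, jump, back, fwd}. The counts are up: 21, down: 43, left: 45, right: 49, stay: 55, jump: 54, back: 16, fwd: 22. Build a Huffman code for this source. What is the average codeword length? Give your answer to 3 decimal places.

Probabilities are the counts divided by 305.
Repeatedly combine the two least-probable nodes; the expected code length is the sum of the merged weights.
merge 16/305 + 21/305 → 37/305
merge 22/305 + 37/305 → 59/305
merge 43/305 + 9/61 → 88/305
merge 49/305 + 54/305 → 103/305
merge 11/61 + 59/305 → 114/305
merge 88/305 + 103/305 → 191/305
merge 114/305 + 191/305 → 1
L = 37/305 + 59/305 + 88/305 + 103/305 + 114/305 + 191/305 + 1 = 897/305 ≈ 2.941 bits/symbol.

2.941 bits/symbol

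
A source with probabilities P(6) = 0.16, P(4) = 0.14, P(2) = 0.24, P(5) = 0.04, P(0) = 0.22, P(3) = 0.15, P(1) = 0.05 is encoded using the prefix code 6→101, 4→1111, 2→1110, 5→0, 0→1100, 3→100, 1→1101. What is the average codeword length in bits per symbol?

3.57 bits/symbol

L̄ = Σ pᵢ·ℓᵢ = 0.16·3 + 0.14·4 + 0.24·4 + 0.04·1 + 0.22·4 + 0.15·3 + 0.05·4 = 3.57 bits/symbol.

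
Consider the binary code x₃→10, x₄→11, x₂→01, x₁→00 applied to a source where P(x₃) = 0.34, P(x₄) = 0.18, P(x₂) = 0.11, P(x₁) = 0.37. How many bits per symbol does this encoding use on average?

2 bits/symbol

L̄ = Σ pᵢ·ℓᵢ = 0.34·2 + 0.18·2 + 0.11·2 + 0.37·2 = 2 bits/symbol.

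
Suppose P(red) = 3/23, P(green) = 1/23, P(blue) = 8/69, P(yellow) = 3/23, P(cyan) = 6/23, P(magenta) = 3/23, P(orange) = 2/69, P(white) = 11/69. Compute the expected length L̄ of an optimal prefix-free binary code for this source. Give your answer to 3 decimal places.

2.812 bits/symbol

Repeatedly combine the two least-probable nodes; the expected code length is the sum of the merged weights.
merge 2/69 + 1/23 → 5/69
merge 5/69 + 8/69 → 13/69
merge 3/23 + 3/23 → 6/23
merge 3/23 + 11/69 → 20/69
merge 13/69 + 6/23 → 31/69
merge 6/23 + 20/69 → 38/69
merge 31/69 + 38/69 → 1
L = 5/69 + 13/69 + 6/23 + 20/69 + 31/69 + 38/69 + 1 = 194/69 ≈ 2.812 bits/symbol.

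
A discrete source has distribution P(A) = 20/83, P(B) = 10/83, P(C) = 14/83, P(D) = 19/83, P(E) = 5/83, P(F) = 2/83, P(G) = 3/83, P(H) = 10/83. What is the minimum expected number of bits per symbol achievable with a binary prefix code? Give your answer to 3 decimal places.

2.711 bits/symbol

Repeatedly combine the two least-probable nodes; the expected code length is the sum of the merged weights.
merge 2/83 + 3/83 → 5/83
merge 5/83 + 5/83 → 10/83
merge 10/83 + 10/83 → 20/83
merge 10/83 + 14/83 → 24/83
merge 19/83 + 20/83 → 39/83
merge 20/83 + 24/83 → 44/83
merge 39/83 + 44/83 → 1
L = 5/83 + 10/83 + 20/83 + 24/83 + 39/83 + 44/83 + 1 = 225/83 ≈ 2.711 bits/symbol.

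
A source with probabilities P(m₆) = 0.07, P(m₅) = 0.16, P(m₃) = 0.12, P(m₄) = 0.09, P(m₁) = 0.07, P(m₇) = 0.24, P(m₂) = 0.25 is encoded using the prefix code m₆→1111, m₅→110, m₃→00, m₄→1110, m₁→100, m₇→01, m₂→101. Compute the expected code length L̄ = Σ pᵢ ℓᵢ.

2.8 bits/symbol

L̄ = Σ pᵢ·ℓᵢ = 0.07·4 + 0.16·3 + 0.12·2 + 0.09·4 + 0.07·3 + 0.24·2 + 0.25·3 = 2.8 bits/symbol.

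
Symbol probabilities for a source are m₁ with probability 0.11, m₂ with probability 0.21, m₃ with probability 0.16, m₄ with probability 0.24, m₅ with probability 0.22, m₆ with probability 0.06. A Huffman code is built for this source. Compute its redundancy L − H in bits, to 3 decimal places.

0.036 bits

Entropy H = −Σ p log₂ p ≈ 2.4644 bits.
Huffman merges: 3/50+11/100→17/100; 4/25+17/100→33/100; 21/100+11/50→43/100; 6/25+33/100→57/100; 43/100+57/100→1. L = 5/2 ≈ 2.5000.
L − H = 2.5000 − 2.4644 = 0.036 bits.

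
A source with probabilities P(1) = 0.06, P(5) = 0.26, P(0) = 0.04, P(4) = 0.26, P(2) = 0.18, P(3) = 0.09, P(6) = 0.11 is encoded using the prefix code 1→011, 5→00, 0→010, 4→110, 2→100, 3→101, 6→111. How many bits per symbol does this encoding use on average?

L̄ = Σ pᵢ·ℓᵢ = 0.06·3 + 0.26·2 + 0.04·3 + 0.26·3 + 0.18·3 + 0.09·3 + 0.11·3 = 2.74 bits/symbol.

2.74 bits/symbol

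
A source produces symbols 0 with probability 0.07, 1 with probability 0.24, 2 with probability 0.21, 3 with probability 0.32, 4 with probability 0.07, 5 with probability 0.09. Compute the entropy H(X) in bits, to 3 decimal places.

H = −Σ pᵢ log₂ pᵢ.
−0.07·log₂(0.07) = 0.2686
−0.24·log₂(0.24) = 0.4941
−0.21·log₂(0.21) = 0.4728
−0.32·log₂(0.32) = 0.5260
−0.07·log₂(0.07) = 0.2686
−0.09·log₂(0.09) = 0.3127
Sum ≈ 2.3428 → 2.343 bits.

2.343 bits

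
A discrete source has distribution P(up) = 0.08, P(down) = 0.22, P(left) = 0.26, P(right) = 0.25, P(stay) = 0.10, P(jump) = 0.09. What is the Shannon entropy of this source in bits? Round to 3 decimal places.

H = −Σ pᵢ log₂ pᵢ.
−0.08·log₂(0.08) = 0.2915
−0.22·log₂(0.22) = 0.4806
−0.26·log₂(0.26) = 0.5053
−0.25·log₂(0.25) = 0.5000
−0.10·log₂(0.10) = 0.3322
−0.09·log₂(0.09) = 0.3127
Sum ≈ 2.4222 → 2.422 bits.

2.422 bits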